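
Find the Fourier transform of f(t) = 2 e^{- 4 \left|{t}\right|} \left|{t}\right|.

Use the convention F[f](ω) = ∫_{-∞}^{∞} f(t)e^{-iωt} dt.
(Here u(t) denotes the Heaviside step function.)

F(ω) = \frac{4 \left(16 - \omega^{2}\right)}{\left(\omega^{2} + 16\right)^{2}}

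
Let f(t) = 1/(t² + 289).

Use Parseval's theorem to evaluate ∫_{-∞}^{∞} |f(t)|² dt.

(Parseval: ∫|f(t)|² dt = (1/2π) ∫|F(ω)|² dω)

∫|f(t)|² dt = \frac{\pi}{9826}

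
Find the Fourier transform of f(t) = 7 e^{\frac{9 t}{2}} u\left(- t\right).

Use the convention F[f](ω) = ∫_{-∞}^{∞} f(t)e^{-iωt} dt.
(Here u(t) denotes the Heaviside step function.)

F(ω) = - \frac{14}{2 i \omega - 9}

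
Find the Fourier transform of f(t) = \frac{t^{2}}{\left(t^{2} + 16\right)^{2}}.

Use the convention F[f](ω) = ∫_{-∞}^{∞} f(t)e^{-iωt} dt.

F(ω) = \frac{\pi \left(1 - 4 \left|{\omega}\right|\right) e^{- 4 \left|{\omega}\right|}}{8}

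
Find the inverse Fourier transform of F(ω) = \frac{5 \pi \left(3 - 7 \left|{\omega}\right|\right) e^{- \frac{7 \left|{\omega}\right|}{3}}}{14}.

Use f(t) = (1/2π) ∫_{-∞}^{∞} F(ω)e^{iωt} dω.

f(t) = \frac{5 t^{2}}{\left(t^{2} + \frac{49}{9}\right)^{2}}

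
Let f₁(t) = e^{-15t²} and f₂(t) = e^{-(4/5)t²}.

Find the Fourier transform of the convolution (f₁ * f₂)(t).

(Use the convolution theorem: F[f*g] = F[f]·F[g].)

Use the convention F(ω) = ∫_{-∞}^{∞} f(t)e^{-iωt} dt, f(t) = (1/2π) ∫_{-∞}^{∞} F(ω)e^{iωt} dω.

F[f₁*f₂](ω) = \frac{\sqrt{3} \pi e^{- \frac{79 \omega^{2}}{240}}}{6}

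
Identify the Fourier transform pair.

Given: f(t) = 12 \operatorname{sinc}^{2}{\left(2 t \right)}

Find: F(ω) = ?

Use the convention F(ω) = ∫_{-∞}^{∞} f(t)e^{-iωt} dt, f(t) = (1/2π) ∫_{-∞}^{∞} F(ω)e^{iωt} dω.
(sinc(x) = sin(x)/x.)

F(ω) = \begin{cases} \frac{3 \pi \left(4 - \left|{\omega}\right|\right)}{2} & \text{for}\: \omega > -4 \wedge \omega < 4 \\0 & \text{otherwise} \end{cases}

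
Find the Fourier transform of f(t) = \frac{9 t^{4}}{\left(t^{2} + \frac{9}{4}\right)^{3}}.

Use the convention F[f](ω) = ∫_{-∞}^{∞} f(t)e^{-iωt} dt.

F(ω) = \frac{9 \pi \left(3 \omega^{2} - 10 \left|{\omega}\right| + 4\right) e^{- \frac{3 \left|{\omega}\right|}{2}}}{16}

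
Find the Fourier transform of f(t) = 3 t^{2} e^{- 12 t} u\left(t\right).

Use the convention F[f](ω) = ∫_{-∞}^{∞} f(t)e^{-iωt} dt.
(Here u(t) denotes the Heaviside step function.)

F(ω) = \frac{6}{\left(i \omega + 12\right)^{3}}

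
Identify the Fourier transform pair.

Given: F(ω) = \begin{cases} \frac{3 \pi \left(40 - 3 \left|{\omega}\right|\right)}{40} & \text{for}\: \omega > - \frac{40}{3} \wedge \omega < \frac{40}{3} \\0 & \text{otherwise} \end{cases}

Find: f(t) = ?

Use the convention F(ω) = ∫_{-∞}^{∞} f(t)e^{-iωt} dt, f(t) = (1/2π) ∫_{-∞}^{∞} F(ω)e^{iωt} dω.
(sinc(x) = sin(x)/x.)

f(t) = 20 \operatorname{sinc}^{2}{\left(\frac{20 t}{3} \right)}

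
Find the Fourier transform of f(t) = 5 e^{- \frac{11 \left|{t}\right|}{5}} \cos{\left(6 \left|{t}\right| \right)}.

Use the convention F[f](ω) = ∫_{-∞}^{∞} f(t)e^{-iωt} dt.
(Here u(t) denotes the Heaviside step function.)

F(ω) = \frac{550 \left(25 \omega^{2} + 1021\right)}{625 \omega^{4} - 38950 \omega^{2} + 1042441}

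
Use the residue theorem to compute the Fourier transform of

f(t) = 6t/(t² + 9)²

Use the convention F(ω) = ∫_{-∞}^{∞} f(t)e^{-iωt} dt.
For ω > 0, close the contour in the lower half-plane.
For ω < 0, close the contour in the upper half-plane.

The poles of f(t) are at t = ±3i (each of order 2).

Let g(z) = f(z)e^{-iωz}; for large |z| the factor e^{-iωz} decays in the lower half-plane when ω > 0 and in the upper half-plane when ω < 0.

Case ω > 0 (lower half-plane, clockwise contour ⇒ F(ω) = -2πi·ΣRes):
  Res_{z = - 3 i} g(z) = \frac{\omega e^{- 3 \omega}}{2} (pole of order 2)
  F(ω) = -2πi·ΣRes = - i \pi \omega e^{- 3 \omega}

Case ω < 0 (upper half-plane, counterclockwise contour ⇒ F(ω) = +2πi·ΣRes):
  Res_{z = 3 i} g(z) = - \frac{\omega e^{3 \omega}}{2} (pole of order 2)
  F(ω) = 2πi·ΣRes = - i \pi \omega e^{3 \omega}

Both cases combine into a single formula in |ω|:

F(ω) = - i \pi \omega e^{- 3 \left|{\omega}\right|}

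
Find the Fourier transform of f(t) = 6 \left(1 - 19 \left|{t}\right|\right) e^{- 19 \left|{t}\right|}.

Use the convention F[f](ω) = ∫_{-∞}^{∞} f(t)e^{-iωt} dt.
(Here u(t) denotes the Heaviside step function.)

F(ω) = \frac{456 \omega^{2}}{\left(\omega^{2} + 361\right)^{2}}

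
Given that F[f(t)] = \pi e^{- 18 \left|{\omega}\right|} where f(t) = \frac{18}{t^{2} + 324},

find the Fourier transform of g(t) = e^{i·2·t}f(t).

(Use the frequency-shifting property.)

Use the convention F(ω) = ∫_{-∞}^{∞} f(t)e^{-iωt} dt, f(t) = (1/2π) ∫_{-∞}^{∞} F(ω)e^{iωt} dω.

F[g](ω) = \pi e^{- 18 \left|{\omega - 2}\right|}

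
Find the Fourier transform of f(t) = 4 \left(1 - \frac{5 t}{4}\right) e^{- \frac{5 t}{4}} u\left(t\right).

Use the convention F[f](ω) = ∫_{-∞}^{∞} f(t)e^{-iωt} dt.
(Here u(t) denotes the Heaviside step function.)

F(ω) = \frac{64 i \omega}{- 16 \omega^{2} + 40 i \omega + 25}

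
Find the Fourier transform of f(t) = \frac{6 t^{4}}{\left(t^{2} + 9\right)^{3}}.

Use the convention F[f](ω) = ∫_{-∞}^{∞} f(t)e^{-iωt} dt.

F(ω) = \frac{3 \pi \left(3 \omega^{2} - 5 \left|{\omega}\right| + 1\right) e^{- 3 \left|{\omega}\right|}}{4}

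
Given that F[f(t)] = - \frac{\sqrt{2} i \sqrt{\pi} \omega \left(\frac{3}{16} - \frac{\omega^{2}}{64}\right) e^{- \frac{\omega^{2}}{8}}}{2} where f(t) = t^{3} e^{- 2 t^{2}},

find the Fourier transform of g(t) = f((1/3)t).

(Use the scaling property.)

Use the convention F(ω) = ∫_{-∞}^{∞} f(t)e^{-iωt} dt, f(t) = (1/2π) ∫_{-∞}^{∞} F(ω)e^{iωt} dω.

F[g](ω) = \frac{27 \sqrt{2} i \sqrt{\pi} \omega \left(3 \omega^{2} - 4\right) e^{- \frac{9 \omega^{2}}{8}}}{128}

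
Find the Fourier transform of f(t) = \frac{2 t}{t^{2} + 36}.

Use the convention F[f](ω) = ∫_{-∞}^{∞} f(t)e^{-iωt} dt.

F(ω) = - 2 i \pi e^{- 6 \left|{\omega}\right|} \operatorname{sign}{\left(\omega \right)}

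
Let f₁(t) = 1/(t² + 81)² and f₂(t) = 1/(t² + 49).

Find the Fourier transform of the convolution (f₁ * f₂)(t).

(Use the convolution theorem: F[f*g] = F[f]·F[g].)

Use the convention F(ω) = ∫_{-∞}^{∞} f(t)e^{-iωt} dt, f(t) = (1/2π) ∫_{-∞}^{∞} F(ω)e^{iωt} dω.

F[f₁*f₂](ω) = \frac{\pi^{2} \left(9 \left|{\omega}\right| + 1\right) e^{- 16 \left|{\omega}\right|}}{10206}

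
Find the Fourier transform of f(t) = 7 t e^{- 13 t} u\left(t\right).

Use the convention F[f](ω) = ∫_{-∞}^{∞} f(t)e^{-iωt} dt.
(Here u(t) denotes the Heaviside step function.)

F(ω) = \frac{7}{\left(i \omega + 13\right)^{2}}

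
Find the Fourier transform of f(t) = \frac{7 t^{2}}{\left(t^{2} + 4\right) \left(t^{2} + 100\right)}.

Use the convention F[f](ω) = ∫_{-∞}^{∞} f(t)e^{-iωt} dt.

F(ω) = \frac{7 \pi \left(5 - e^{8 \left|{\omega}\right|}\right) e^{- 10 \left|{\omega}\right|}}{48}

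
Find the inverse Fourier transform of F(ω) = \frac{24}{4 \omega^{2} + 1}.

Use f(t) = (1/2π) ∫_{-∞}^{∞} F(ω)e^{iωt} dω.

f(t) = 6 e^{- \frac{\left|{t}\right|}{2}}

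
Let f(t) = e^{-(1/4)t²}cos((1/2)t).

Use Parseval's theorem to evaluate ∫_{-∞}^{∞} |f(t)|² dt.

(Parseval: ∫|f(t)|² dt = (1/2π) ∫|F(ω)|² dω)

∫|f(t)|² dt = \frac{\sqrt{2} \sqrt{\pi} \left(1 + e^{\frac{1}{2}}\right)}{2 e^{\frac{1}{2}}}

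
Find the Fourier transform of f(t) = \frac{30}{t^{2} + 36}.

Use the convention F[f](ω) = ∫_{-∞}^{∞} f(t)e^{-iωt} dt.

F(ω) = 5 \pi e^{- 6 \left|{\omega}\right|}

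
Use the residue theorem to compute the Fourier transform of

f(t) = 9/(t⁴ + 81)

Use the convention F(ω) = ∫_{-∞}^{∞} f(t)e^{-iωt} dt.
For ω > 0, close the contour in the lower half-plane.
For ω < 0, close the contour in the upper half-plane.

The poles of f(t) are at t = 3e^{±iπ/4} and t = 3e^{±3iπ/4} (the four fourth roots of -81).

Let g(z) = f(z)e^{-iωz}; for large |z| the factor e^{-iωz} decays in the lower half-plane when ω > 0 and in the upper half-plane when ω < 0.

Case ω > 0 (lower half-plane, clockwise contour ⇒ F(ω) = -2πi·ΣRes):
  Res_{z = - \frac{3 \sqrt{2}}{2} - \frac{3 \sqrt{2} i}{2}} g(z) = \frac{\sqrt{2} i \left(1 - i\right) e^{\frac{3 \sqrt{2} \omega \left(-1 + i\right)}{2}}}{24}
  Res_{z = \frac{3 \sqrt{2}}{2} - \frac{3 \sqrt{2} i}{2}} g(z) = \frac{\sqrt{2} i \left(1 + i\right) e^{- \frac{3 \sqrt{2} \omega \left(1 + i\right)}{2}}}{24}
  F(ω) = -2πi·ΣRes = \frac{\sqrt{2} \pi \left(1 - i\right) \left(e^{3 \sqrt{2} i \omega} + i\right) e^{- \frac{3 \sqrt{2} \omega \left(1 + i\right)}{2}}}{12} = \frac{\pi e^{- \frac{3 \sqrt{2} \omega}{2}} \sin{\left(\frac{3 \sqrt{2} \omega}{2} + \frac{\pi}{4} \right)}}{3}

Case ω < 0 (upper half-plane, counterclockwise contour ⇒ F(ω) = +2πi·ΣRes):
  Res_{z = \frac{3 \sqrt{2}}{2} + \frac{3 \sqrt{2} i}{2}} g(z) = \frac{\sqrt{2} i \left(-1 + i\right) e^{\frac{3 \sqrt{2} \omega \left(1 - i\right)}{2}}}{24}
  Res_{z = - \frac{3 \sqrt{2}}{2} + \frac{3 \sqrt{2} i}{2}} g(z) = \frac{\sqrt{2} \left(1 - i\right) e^{\frac{3 \sqrt{2} \omega \left(1 + i\right)}{2}}}{24}
  F(ω) = 2πi·ΣRes = - \frac{\sqrt{2} i \pi \left(i \left(1 - i\right) e^{\frac{3 \sqrt{2} \omega \left(1 - i\right)}{2}} - \left(1 - i\right) e^{\frac{3 \sqrt{2} \omega \left(1 + i\right)}{2}}\right)}{12} = \frac{\pi e^{\frac{3 \sqrt{2} \omega}{2}} \cos{\left(\frac{3 \sqrt{2} \omega}{2} + \frac{\pi}{4} \right)}}{3}

Both cases combine into a single formula in |ω|:

F(ω) = \frac{\pi e^{- \frac{3 \sqrt{2} \left|{\omega}\right|}{2}} \sin{\left(\frac{3 \sqrt{2} \left|{\omega}\right|}{2} + \frac{\pi}{4} \right)}}{3}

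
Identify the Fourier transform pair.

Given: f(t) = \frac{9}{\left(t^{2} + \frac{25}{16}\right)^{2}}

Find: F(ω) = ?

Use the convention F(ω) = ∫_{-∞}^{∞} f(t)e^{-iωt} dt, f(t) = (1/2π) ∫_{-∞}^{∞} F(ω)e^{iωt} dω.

F(ω) = \frac{72 \pi \left(5 \left|{\omega}\right| + 4\right) e^{- \frac{5 \left|{\omega}\right|}{4}}}{125}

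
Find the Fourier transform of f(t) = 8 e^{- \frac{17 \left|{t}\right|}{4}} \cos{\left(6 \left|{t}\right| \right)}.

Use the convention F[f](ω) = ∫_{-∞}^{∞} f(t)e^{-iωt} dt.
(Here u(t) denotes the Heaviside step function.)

F(ω) = \frac{1088 \left(16 \omega^{2} + 865\right)}{256 \omega^{4} - 9184 \omega^{2} + 748225}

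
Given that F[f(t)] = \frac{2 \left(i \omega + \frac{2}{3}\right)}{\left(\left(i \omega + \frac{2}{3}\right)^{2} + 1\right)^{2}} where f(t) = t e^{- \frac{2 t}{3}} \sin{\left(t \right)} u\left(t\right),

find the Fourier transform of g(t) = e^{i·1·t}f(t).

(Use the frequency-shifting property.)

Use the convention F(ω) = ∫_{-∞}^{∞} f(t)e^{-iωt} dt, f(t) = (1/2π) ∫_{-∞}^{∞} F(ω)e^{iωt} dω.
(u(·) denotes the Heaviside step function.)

F[g](ω) = \frac{54 \left(3 i \left(\omega - 1\right) + 2\right)}{\left(\left(3 i \left(\omega - 1\right) + 2\right)^{2} + 9\right)^{2}}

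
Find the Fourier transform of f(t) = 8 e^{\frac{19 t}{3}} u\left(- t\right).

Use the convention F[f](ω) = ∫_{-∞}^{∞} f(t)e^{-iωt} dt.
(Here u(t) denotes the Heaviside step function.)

F(ω) = - \frac{24}{3 i \omega - 19}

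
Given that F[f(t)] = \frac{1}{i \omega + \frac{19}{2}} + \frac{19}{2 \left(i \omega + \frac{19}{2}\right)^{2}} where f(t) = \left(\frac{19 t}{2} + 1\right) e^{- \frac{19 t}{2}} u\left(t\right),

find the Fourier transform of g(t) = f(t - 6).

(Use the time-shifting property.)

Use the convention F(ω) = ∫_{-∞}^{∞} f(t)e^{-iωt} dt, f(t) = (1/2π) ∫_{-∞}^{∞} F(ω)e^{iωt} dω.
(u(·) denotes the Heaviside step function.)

F[g](ω) = \frac{4 \left(- i \omega - 19\right) e^{- 6 i \omega}}{4 \omega^{2} - 76 i \omega - 361}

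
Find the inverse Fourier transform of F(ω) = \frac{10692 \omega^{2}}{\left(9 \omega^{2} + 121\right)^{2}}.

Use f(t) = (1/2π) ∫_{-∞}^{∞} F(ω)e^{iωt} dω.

f(t) = 9 \left(1 - \frac{11 \left|{t}\right|}{3}\right) e^{- \frac{11 \left|{t}\right|}{3}}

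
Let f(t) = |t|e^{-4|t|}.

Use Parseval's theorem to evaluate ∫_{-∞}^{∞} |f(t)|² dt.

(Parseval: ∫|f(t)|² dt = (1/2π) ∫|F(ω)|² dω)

∫|f(t)|² dt = \frac{1}{128}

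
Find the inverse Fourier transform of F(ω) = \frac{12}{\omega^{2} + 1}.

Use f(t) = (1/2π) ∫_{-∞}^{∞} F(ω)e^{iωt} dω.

f(t) = 6 e^{- \left|{t}\right|}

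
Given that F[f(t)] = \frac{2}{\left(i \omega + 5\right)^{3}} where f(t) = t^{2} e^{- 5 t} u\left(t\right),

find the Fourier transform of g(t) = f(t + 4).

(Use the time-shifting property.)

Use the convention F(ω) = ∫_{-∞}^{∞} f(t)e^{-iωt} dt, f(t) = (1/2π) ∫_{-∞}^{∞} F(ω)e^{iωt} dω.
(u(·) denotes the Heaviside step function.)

F[g](ω) = \frac{2 e^{4 i \omega}}{\left(i \omega + 5\right)^{3}}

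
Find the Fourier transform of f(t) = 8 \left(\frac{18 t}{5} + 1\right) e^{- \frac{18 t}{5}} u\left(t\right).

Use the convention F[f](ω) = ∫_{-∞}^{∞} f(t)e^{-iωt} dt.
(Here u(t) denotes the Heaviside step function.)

F(ω) = \frac{40 \left(- 5 i \omega - 36\right)}{25 \omega^{2} - 180 i \omega - 324}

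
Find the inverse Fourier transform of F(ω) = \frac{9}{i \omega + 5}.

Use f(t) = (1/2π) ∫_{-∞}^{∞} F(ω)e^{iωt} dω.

f(t) = 9 e^{- 5 t} u\left(t\right)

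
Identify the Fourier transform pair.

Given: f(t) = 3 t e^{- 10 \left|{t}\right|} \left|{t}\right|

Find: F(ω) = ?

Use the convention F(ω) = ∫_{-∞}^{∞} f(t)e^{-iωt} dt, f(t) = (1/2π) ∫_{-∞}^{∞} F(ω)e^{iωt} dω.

F(ω) = \frac{12 i \omega \left(\omega^{2} - 300\right)}{\left(\omega^{2} + 100\right)^{3}}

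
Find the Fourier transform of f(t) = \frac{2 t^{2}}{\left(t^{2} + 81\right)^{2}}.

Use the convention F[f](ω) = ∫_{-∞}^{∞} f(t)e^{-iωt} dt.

F(ω) = \frac{\pi \left(1 - 9 \left|{\omega}\right|\right) e^{- 9 \left|{\omega}\right|}}{9}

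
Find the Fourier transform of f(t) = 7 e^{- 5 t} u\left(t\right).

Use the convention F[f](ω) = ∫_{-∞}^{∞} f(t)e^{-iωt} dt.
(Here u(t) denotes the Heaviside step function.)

F(ω) = \frac{7}{i \omega + 5}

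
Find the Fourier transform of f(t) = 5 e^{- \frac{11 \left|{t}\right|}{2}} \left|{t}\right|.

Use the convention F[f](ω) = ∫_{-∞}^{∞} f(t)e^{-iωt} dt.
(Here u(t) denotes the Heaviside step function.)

F(ω) = \frac{40 \left(121 - 4 \omega^{2}\right)}{\left(4 \omega^{2} + 121\right)^{2}}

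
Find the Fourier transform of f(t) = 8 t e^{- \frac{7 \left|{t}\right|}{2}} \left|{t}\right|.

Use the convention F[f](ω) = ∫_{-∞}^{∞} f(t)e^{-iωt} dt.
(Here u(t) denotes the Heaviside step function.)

F(ω) = \frac{512 i \omega \left(4 \omega^{2} - 147\right)}{\left(4 \omega^{2} + 49\right)^{3}}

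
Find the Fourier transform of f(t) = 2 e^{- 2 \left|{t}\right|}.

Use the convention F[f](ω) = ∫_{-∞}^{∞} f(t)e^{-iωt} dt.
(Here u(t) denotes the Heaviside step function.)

F(ω) = \frac{8}{\omega^{2} + 4}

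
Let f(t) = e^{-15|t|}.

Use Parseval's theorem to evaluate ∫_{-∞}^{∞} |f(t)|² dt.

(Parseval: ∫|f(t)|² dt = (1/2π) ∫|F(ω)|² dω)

∫|f(t)|² dt = \frac{1}{15}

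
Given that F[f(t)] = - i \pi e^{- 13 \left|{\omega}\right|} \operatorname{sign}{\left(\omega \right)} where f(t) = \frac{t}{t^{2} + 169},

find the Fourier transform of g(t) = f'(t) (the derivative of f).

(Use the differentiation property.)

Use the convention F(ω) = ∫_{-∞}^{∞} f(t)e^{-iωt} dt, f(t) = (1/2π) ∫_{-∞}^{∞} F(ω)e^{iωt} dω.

F[g](ω) = \pi \omega e^{- 13 \left|{\omega}\right|} \operatorname{sign}{\left(\omega \right)}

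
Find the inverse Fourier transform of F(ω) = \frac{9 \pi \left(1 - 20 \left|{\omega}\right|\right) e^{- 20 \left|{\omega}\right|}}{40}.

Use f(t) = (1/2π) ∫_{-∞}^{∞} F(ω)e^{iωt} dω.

f(t) = \frac{9 t^{2}}{\left(t^{2} + 400\right)^{2}}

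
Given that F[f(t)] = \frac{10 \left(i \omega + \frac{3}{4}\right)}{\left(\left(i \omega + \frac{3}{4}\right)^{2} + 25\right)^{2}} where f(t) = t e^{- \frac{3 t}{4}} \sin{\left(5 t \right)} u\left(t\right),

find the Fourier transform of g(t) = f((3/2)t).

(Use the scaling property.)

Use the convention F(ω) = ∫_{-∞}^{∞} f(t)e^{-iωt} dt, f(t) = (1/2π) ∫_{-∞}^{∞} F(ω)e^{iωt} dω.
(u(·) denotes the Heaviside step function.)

F[g](ω) = \frac{11520 \left(8 i \omega + 9\right)}{\left(\left(8 i \omega + 9\right)^{2} + 3600\right)^{2}}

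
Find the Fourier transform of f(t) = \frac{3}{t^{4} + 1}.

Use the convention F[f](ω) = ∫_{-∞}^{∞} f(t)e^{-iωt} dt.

F(ω) = 3 \pi e^{- \frac{\sqrt{2} \left|{\omega}\right|}{2}} \sin{\left(\frac{\sqrt{2} \left|{\omega}\right|}{2} + \frac{\pi}{4} \right)}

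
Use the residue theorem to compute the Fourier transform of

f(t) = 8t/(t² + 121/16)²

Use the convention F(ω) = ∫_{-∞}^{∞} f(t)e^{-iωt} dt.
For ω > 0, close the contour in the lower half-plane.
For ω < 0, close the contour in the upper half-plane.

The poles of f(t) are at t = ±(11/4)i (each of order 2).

Let g(z) = f(z)e^{-iωz}; for large |z| the factor e^{-iωz} decays in the lower half-plane when ω > 0 and in the upper half-plane when ω < 0.

Case ω > 0 (lower half-plane, clockwise contour ⇒ F(ω) = -2πi·ΣRes):
  Res_{z = - \frac{11 i}{4}} g(z) = \frac{8 \omega e^{- \frac{11 \omega}{4}}}{11} (pole of order 2)
  F(ω) = -2πi·ΣRes = - \frac{16 i \pi \omega e^{- \frac{11 \omega}{4}}}{11}

Case ω < 0 (upper half-plane, counterclockwise contour ⇒ F(ω) = +2πi·ΣRes):
  Res_{z = \frac{11 i}{4}} g(z) = - \frac{8 \omega e^{\frac{11 \omega}{4}}}{11} (pole of order 2)
  F(ω) = 2πi·ΣRes = - \frac{16 i \pi \omega e^{\frac{11 \omega}{4}}}{11}

Both cases combine into a single formula in |ω|:

F(ω) = - \frac{16 i \pi \omega e^{- \frac{11 \left|{\omega}\right|}{4}}}{11}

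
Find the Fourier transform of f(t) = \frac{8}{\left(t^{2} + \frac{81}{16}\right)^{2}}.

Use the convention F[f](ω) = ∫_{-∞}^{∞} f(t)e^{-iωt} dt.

F(ω) = \frac{64 \pi \left(9 \left|{\omega}\right| + 4\right) e^{- \frac{9 \left|{\omega}\right|}{4}}}{729}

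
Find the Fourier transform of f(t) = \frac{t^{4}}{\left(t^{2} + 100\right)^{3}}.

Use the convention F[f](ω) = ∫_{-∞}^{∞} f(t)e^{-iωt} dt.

F(ω) = \frac{\pi \left(100 \omega^{2} - 50 \left|{\omega}\right| + 3\right) e^{- 10 \left|{\omega}\right|}}{80}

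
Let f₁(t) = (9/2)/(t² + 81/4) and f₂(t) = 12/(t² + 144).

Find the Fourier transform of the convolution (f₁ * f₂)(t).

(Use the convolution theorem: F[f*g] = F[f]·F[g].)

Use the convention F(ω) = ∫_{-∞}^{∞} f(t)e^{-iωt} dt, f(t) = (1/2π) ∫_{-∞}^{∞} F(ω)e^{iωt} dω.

F[f₁*f₂](ω) = \pi^{2} e^{- \frac{33 \left|{\omega}\right|}{2}}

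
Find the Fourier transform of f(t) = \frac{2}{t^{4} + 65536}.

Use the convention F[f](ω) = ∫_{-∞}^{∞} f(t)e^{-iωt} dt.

F(ω) = \frac{\pi e^{- 8 \sqrt{2} \left|{\omega}\right|} \sin{\left(8 \sqrt{2} \left|{\omega}\right| + \frac{\pi}{4} \right)}}{2048}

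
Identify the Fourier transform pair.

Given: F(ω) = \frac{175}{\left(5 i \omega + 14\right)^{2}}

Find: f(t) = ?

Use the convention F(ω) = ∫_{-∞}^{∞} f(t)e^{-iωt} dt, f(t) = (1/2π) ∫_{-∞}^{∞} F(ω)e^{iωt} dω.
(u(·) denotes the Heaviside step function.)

f(t) = 7 t e^{- \frac{14 t}{5}} u\left(t\right)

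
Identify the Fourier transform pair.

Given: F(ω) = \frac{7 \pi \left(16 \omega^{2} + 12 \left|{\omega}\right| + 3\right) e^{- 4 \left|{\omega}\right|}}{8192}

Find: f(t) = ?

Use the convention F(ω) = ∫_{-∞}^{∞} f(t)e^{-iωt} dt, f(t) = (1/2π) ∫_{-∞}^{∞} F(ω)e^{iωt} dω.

f(t) = \frac{7}{\left(t^{2} + 16\right)^{3}}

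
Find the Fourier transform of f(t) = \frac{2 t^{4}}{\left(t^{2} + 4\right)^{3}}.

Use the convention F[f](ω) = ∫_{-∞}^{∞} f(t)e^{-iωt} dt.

F(ω) = \frac{\pi \left(4 \omega^{2} - 10 \left|{\omega}\right| + 3\right) e^{- 2 \left|{\omega}\right|}}{8}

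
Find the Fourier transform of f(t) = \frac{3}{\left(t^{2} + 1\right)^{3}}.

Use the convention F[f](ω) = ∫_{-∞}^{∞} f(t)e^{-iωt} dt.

F(ω) = \frac{3 \pi \left(\omega^{2} + 3 \left|{\omega}\right| + 3\right) e^{- \left|{\omega}\right|}}{8}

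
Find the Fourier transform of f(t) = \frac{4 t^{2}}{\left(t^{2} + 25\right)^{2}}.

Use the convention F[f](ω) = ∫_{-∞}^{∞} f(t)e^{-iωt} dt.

F(ω) = \frac{2 \pi \left(1 - 5 \left|{\omega}\right|\right) e^{- 5 \left|{\omega}\right|}}{5}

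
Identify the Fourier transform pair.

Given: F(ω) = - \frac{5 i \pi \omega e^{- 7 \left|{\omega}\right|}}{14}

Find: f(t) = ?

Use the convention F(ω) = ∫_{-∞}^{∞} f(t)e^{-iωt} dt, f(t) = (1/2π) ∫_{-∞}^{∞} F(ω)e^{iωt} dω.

f(t) = \frac{5 t}{\left(t^{2} + 49\right)^{2}}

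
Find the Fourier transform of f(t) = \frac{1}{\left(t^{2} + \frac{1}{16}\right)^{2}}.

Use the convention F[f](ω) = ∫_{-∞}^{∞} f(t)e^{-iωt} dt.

F(ω) = 8 \pi \left(\left|{\omega}\right| + 4\right) e^{- \frac{\left|{\omega}\right|}{4}}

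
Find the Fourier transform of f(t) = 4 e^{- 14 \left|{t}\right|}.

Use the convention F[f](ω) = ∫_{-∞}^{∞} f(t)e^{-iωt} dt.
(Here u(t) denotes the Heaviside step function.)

F(ω) = \frac{112}{\omega^{2} + 196}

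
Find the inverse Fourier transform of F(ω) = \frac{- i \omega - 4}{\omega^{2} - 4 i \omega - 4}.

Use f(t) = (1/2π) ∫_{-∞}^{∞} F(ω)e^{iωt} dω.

f(t) = \left(2 t + 1\right) e^{- 2 t} u\left(t\right)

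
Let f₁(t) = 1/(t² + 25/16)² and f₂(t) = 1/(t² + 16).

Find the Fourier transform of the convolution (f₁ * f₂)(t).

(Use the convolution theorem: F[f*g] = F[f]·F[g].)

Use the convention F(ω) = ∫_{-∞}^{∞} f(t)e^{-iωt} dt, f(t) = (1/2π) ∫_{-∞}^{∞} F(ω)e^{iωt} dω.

F[f₁*f₂](ω) = \frac{2 \pi^{2} \left(5 \left|{\omega}\right| + 4\right) e^{- \frac{21 \left|{\omega}\right|}{4}}}{125}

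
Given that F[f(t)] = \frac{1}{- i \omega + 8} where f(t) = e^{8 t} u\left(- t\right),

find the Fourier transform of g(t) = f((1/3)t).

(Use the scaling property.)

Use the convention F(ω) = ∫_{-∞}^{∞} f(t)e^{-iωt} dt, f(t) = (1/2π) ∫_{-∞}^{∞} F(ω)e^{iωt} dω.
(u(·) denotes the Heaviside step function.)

F[g](ω) = - \frac{3}{3 i \omega - 8}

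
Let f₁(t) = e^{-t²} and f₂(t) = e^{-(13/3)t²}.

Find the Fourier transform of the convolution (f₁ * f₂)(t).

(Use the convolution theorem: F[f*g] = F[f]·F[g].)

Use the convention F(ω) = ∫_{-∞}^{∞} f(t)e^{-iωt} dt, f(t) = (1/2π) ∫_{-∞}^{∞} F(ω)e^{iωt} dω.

F[f₁*f₂](ω) = \frac{\sqrt{39} \pi e^{- \frac{4 \omega^{2}}{13}}}{13}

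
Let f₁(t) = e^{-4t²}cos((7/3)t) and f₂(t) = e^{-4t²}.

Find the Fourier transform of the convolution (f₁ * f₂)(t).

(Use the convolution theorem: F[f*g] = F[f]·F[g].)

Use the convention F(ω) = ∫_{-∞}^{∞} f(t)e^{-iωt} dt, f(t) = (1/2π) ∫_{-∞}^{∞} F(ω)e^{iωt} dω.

F[f₁*f₂](ω) = \frac{\pi \left(e^{\frac{7 \omega}{12}} + 1\right) e^{- \frac{\omega^{2}}{8} - \frac{7 \omega}{24} - \frac{49}{144}}}{8}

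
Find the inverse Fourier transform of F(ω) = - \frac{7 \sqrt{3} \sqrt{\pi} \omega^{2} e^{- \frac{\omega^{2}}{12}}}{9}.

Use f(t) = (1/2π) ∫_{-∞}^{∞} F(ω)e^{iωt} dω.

f(t) = 7 \left(12 t^{2} - 2\right) e^{- 3 t^{2}}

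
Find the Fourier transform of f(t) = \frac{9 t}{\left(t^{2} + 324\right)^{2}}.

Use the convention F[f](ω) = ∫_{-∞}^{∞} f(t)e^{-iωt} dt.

F(ω) = - \frac{i \pi \omega e^{- 18 \left|{\omega}\right|}}{4}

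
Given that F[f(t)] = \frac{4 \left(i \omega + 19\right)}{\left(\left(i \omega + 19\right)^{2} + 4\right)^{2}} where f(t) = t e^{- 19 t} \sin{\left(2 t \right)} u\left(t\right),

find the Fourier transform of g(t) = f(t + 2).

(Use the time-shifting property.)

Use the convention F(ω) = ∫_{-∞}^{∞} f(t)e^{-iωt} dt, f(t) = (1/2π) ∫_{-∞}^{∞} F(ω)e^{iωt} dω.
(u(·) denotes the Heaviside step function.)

F[g](ω) = \frac{4 \left(i \omega + 19\right) e^{2 i \omega}}{\left(\left(i \omega + 19\right)^{2} + 4\right)^{2}}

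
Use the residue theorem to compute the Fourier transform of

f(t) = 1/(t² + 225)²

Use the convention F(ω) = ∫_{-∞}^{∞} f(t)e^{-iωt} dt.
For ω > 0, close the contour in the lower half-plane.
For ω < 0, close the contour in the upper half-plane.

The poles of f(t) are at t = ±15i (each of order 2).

Let g(z) = f(z)e^{-iωz}; for large |z| the factor e^{-iωz} decays in the lower half-plane when ω > 0 and in the upper half-plane when ω < 0.

Case ω > 0 (lower half-plane, clockwise contour ⇒ F(ω) = -2πi·ΣRes):
  Res_{z = - 15 i} g(z) = \frac{i \left(15 \omega + 1\right) e^{- 15 \omega}}{13500} (pole of order 2)
  F(ω) = -2πi·ΣRes = \frac{\pi \left(15 \omega + 1\right) e^{- 15 \omega}}{6750}

Case ω < 0 (upper half-plane, counterclockwise contour ⇒ F(ω) = +2πi·ΣRes):
  Res_{z = 15 i} g(z) = \frac{i \left(15 \omega - 1\right) e^{15 \omega}}{13500} (pole of order 2)
  F(ω) = 2πi·ΣRes = \frac{\pi \left(1 - 15 \omega\right) e^{15 \omega}}{6750}

Both cases combine into a single formula in |ω|:

F(ω) = \frac{\pi \left(15 \left|{\omega}\right| + 1\right) e^{- 15 \left|{\omega}\right|}}{6750}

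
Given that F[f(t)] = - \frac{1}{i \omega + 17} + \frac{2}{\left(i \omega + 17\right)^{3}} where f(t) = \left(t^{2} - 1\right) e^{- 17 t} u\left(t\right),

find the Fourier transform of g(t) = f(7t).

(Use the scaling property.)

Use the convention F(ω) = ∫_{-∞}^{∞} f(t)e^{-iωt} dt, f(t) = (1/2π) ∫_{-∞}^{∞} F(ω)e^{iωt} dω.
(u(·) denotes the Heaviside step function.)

F[g](ω) = \frac{98 i \omega - \left(i \omega + 119\right)^{3} + 11662}{\left(i \omega + 119\right)^{4}}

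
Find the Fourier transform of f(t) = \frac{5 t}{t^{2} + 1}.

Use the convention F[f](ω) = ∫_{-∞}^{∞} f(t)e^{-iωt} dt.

F(ω) = - 5 i \pi e^{- \left|{\omega}\right|} \operatorname{sign}{\left(\omega \right)}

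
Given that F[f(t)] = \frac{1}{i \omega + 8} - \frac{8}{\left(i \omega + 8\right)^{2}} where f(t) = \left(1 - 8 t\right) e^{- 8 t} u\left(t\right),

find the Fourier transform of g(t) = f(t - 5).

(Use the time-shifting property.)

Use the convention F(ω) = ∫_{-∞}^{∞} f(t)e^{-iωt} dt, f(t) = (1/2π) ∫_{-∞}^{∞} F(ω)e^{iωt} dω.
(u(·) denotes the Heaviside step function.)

F[g](ω) = \frac{i \omega e^{- 5 i \omega}}{- \omega^{2} + 16 i \omega + 64}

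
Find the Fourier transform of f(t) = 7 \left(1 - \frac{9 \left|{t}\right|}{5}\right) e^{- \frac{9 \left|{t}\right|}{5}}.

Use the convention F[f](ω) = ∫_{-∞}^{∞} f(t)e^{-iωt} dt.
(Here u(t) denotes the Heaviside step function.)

F(ω) = \frac{31500 \omega^{2}}{\left(25 \omega^{2} + 81\right)^{2}}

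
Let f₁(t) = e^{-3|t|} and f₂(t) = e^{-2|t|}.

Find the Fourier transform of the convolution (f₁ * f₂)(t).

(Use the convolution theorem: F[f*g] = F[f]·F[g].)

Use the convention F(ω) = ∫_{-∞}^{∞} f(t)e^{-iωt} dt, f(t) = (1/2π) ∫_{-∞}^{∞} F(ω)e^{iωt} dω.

F[f₁*f₂](ω) = \frac{24}{\left(\omega^{2} + 4\right) \left(\omega^{2} + 9\right)}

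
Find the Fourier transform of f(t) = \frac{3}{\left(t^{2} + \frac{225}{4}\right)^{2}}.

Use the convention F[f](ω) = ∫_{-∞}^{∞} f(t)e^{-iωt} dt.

F(ω) = \frac{2 \pi \left(15 \left|{\omega}\right| + 2\right) e^{- \frac{15 \left|{\omega}\right|}{2}}}{1125}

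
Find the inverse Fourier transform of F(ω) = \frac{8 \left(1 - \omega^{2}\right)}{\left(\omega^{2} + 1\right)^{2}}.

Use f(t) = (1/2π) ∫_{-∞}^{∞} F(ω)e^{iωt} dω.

f(t) = 4 e^{- \left|{t}\right|} \left|{t}\right|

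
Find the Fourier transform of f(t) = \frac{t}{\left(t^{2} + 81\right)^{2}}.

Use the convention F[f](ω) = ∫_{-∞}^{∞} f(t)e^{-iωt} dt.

F(ω) = - \frac{i \pi \omega e^{- 9 \left|{\omega}\right|}}{18}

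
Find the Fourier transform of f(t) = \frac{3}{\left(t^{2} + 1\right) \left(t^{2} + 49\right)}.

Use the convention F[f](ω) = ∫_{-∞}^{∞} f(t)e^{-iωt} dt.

F(ω) = \frac{\pi e^{- \left|{\omega}\right|}}{16} - \frac{\pi e^{- 7 \left|{\omega}\right|}}{112}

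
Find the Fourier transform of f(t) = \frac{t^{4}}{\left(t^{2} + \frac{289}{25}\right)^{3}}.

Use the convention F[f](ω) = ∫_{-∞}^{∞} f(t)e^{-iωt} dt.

F(ω) = \frac{\pi \left(289 \omega^{2} - 425 \left|{\omega}\right| + 75\right) e^{- \frac{17 \left|{\omega}\right|}{5}}}{680}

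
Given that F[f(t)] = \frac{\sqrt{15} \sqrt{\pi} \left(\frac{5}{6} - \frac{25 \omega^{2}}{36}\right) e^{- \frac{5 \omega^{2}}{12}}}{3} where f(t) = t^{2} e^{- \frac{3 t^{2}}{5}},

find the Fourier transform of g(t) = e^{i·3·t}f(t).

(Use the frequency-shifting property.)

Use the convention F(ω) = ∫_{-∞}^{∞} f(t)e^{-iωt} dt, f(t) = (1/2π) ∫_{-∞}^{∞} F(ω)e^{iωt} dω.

F[g](ω) = \frac{5 \sqrt{15} \sqrt{\pi} \left(6 - 5 \left(\omega - 3\right)^{2}\right) e^{- \frac{5 \left(\omega - 3\right)^{2}}{12}}}{108}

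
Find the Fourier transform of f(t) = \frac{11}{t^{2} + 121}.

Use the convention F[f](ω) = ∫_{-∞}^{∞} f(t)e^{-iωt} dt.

F(ω) = \pi e^{- 11 \left|{\omega}\right|}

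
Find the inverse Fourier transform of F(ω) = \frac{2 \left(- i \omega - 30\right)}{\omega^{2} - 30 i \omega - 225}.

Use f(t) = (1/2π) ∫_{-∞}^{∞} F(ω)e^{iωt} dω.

f(t) = 2 \left(15 t + 1\right) e^{- 15 t} u\left(t\right)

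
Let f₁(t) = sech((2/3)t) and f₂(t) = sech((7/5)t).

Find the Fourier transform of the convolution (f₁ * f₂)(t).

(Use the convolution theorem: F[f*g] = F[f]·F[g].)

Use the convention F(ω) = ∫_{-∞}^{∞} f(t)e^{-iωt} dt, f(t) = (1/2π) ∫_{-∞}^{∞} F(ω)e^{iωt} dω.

F[f₁*f₂](ω) = \frac{15 \pi^{2}}{14 \cosh{\left(\frac{5 \pi \omega}{14} \right)} \cosh{\left(\frac{3 \pi \omega}{4} \right)}}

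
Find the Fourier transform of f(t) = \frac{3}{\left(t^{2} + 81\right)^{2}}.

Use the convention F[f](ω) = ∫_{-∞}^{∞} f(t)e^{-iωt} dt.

F(ω) = \frac{\pi \left(9 \left|{\omega}\right| + 1\right) e^{- 9 \left|{\omega}\right|}}{486}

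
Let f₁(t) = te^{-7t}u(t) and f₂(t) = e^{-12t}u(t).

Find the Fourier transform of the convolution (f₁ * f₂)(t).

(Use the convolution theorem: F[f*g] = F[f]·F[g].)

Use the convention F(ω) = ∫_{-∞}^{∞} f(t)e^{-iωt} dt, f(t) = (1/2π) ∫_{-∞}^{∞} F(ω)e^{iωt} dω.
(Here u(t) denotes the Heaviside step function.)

F[f₁*f₂](ω) = \frac{1}{\left(i \omega + 7\right)^{2} \left(i \omega + 12\right)}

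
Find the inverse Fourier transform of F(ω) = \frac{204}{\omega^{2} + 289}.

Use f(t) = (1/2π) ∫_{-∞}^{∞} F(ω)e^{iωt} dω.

f(t) = 6 e^{- 17 \left|{t}\right|}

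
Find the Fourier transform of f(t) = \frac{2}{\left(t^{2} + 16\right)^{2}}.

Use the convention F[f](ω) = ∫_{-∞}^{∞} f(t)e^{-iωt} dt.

F(ω) = \frac{\pi \left(4 \left|{\omega}\right| + 1\right) e^{- 4 \left|{\omega}\right|}}{64}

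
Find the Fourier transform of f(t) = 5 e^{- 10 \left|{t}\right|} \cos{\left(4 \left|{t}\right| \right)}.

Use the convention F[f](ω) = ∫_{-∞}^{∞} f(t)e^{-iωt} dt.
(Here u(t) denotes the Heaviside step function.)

F(ω) = \frac{100 \left(\omega^{2} + 116\right)}{\omega^{4} + 168 \omega^{2} + 13456}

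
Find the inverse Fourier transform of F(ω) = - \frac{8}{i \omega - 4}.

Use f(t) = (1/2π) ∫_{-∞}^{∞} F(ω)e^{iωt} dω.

f(t) = 8 e^{4 t} u\left(- t\right)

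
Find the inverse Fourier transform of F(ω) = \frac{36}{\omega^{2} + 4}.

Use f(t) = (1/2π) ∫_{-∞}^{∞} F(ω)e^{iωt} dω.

f(t) = 9 e^{- 2 \left|{t}\right|}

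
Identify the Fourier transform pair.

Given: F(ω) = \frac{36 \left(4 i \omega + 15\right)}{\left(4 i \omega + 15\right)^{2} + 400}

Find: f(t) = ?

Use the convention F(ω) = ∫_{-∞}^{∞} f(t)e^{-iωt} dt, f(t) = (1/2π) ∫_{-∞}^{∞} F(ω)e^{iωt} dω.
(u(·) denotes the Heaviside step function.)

f(t) = 9 e^{- \frac{15 t}{4}} \cos{\left(5 t \right)} u\left(t\right)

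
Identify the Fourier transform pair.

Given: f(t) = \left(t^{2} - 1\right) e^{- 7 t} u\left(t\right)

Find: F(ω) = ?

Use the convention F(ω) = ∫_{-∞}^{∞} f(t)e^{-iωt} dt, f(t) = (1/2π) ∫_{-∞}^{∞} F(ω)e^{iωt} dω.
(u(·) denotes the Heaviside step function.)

F(ω) = \frac{2 i \omega - \left(i \omega + 7\right)^{3} + 14}{\left(i \omega + 7\right)^{4}}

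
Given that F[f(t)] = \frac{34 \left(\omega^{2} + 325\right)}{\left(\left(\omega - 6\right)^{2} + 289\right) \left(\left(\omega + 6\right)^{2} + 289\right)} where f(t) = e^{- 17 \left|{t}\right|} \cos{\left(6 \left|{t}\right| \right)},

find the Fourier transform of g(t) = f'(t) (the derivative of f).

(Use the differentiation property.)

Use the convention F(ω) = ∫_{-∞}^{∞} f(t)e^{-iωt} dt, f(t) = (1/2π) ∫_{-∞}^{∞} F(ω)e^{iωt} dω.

F[g](ω) = \frac{34 i \omega \left(\omega^{2} + 325\right)}{\omega^{4} + 506 \omega^{2} + 105625}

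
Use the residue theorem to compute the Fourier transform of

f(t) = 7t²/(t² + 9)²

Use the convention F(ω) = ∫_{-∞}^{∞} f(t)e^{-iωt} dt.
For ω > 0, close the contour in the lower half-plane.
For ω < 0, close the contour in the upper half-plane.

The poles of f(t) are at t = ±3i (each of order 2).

Let g(z) = f(z)e^{-iωz}; for large |z| the factor e^{-iωz} decays in the lower half-plane when ω > 0 and in the upper half-plane when ω < 0.

Case ω > 0 (lower half-plane, clockwise contour ⇒ F(ω) = -2πi·ΣRes):
  Res_{z = - 3 i} g(z) = \frac{7 i \left(1 - 3 \omega\right) e^{- 3 \omega}}{12} (pole of order 2)
  F(ω) = -2πi·ΣRes = \frac{7 \pi \left(1 - 3 \omega\right) e^{- 3 \omega}}{6}

Case ω < 0 (upper half-plane, counterclockwise contour ⇒ F(ω) = +2πi·ΣRes):
  Res_{z = 3 i} g(z) = \frac{7 i \left(- 3 \omega - 1\right) e^{3 \omega}}{12} (pole of order 2)
  F(ω) = 2πi·ΣRes = \frac{7 \pi \left(3 \omega + 1\right) e^{3 \omega}}{6}

Both cases combine into a single formula in |ω|:

F(ω) = \frac{7 \pi \left(1 - 3 \left|{\omega}\right|\right) e^{- 3 \left|{\omega}\right|}}{6}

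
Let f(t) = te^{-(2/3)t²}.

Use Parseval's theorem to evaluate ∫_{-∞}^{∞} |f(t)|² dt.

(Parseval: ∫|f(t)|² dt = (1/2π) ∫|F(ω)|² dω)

∫|f(t)|² dt = \frac{3 \sqrt{3} \sqrt{\pi}}{16}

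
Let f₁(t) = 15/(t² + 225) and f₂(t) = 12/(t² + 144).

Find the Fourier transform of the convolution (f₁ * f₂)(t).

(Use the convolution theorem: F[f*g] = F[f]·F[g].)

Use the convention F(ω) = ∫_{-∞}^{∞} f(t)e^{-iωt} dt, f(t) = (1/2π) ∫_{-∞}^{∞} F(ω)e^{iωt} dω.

F[f₁*f₂](ω) = \pi^{2} e^{- 27 \left|{\omega}\right|}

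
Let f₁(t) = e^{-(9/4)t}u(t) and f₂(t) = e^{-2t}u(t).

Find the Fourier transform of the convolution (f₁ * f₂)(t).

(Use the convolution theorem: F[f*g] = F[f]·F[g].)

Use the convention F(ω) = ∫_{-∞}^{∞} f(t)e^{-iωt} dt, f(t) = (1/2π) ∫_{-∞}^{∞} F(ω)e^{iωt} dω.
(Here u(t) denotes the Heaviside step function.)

F[f₁*f₂](ω) = \frac{4}{\left(i \omega + 2\right) \left(4 i \omega + 9\right)}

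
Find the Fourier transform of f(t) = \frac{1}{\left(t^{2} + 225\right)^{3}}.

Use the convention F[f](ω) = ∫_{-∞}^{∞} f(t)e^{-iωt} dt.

F(ω) = \frac{\pi \left(75 \omega^{2} + 15 \left|{\omega}\right| + 1\right) e^{- 15 \left|{\omega}\right|}}{2025000}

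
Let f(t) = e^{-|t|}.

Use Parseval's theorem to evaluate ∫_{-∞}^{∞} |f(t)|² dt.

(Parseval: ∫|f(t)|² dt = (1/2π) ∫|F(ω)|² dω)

∫|f(t)|² dt = 1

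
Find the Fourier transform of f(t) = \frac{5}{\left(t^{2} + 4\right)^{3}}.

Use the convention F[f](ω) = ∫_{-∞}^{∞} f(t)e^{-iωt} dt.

F(ω) = \frac{5 \pi \left(4 \omega^{2} + 6 \left|{\omega}\right| + 3\right) e^{- 2 \left|{\omega}\right|}}{256}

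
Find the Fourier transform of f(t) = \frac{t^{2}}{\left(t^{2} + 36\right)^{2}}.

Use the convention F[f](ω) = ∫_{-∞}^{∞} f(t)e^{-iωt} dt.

F(ω) = \frac{\pi \left(1 - 6 \left|{\omega}\right|\right) e^{- 6 \left|{\omega}\right|}}{12}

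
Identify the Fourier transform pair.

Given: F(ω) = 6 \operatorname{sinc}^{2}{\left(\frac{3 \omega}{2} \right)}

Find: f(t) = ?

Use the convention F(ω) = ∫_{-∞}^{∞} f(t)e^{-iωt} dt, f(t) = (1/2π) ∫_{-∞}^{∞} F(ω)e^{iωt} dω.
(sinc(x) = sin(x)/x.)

f(t) = 2 \left(\begin{cases} 1 - \frac{\left|{t}\right|}{3} & \text{for}\: \left|{t}\right| < 3 \\0 & \text{otherwise} \end{cases}\right)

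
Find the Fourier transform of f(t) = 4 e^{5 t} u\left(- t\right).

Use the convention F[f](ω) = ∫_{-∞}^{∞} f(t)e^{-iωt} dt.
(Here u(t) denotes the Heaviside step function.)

F(ω) = - \frac{4}{i \omega - 5}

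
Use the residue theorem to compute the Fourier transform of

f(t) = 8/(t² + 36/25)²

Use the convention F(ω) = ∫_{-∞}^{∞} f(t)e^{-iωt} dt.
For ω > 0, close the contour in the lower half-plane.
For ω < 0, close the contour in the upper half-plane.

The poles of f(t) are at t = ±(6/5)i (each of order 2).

Let g(z) = f(z)e^{-iωz}; for large |z| the factor e^{-iωz} decays in the lower half-plane when ω > 0 and in the upper half-plane when ω < 0.

Case ω > 0 (lower half-plane, clockwise contour ⇒ F(ω) = -2πi·ΣRes):
  Res_{z = - \frac{6 i}{5}} g(z) = \frac{25 i \left(6 \omega + 5\right) e^{- \frac{6 \omega}{5}}}{108} (pole of order 2)
  F(ω) = -2πi·ΣRes = \frac{25 \pi \left(6 \omega + 5\right) e^{- \frac{6 \omega}{5}}}{54}

Case ω < 0 (upper half-plane, counterclockwise contour ⇒ F(ω) = +2πi·ΣRes):
  Res_{z = \frac{6 i}{5}} g(z) = \frac{25 i \left(6 \omega - 5\right) e^{\frac{6 \omega}{5}}}{108} (pole of order 2)
  F(ω) = 2πi·ΣRes = \frac{25 \pi \left(5 - 6 \omega\right) e^{\frac{6 \omega}{5}}}{54}

Both cases combine into a single formula in |ω|:

F(ω) = \frac{25 \pi \left(6 \left|{\omega}\right| + 5\right) e^{- \frac{6 \left|{\omega}\right|}{5}}}{54}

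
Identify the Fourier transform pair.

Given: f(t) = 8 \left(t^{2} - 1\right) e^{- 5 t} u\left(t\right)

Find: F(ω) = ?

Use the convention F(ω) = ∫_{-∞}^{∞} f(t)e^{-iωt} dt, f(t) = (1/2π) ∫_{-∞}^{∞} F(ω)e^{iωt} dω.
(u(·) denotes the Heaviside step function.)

F(ω) = \frac{8 \left(2 i \omega - \left(i \omega + 5\right)^{3} + 10\right)}{\left(i \omega + 5\right)^{4}}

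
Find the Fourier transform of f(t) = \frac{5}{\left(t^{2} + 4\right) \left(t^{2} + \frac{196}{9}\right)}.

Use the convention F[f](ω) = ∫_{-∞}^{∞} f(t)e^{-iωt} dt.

F(ω) = \frac{9 \pi e^{- 2 \left|{\omega}\right|}}{64} - \frac{27 \pi e^{- \frac{14 \left|{\omega}\right|}{3}}}{448}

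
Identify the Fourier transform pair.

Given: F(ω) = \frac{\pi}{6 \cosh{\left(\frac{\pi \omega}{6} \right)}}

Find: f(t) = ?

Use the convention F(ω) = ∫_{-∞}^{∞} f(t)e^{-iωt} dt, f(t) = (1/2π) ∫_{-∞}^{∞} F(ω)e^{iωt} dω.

f(t) = \frac{1}{e^{3 t} + e^{- 3 t}}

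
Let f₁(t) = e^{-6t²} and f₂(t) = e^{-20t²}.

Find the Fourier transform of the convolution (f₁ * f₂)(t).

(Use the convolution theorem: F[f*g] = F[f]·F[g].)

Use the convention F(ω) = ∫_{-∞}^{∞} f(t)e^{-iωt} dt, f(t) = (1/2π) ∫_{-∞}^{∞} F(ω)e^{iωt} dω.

F[f₁*f₂](ω) = \frac{\sqrt{30} \pi e^{- \frac{13 \omega^{2}}{240}}}{60}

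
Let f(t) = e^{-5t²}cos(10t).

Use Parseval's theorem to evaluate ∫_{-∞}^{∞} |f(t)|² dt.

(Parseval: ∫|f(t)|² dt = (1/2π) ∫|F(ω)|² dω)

∫|f(t)|² dt = \frac{\sqrt{10} \sqrt{\pi} \left(1 + e^{10}\right)}{20 e^{10}}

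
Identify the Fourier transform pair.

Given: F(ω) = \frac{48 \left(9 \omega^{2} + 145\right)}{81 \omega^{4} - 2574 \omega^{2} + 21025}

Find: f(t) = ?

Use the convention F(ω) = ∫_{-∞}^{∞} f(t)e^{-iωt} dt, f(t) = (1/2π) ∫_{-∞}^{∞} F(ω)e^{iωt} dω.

f(t) = 8 e^{- \frac{\left|{t}\right|}{3}} \cos{\left(4 \left|{t}\right| \right)}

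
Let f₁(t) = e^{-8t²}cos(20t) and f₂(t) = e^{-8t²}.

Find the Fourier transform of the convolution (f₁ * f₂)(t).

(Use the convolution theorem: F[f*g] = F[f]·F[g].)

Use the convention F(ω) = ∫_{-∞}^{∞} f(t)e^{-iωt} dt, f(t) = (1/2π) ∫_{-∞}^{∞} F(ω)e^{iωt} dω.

F[f₁*f₂](ω) = \frac{\pi \left(e^{\frac{5 \omega}{2}} + 1\right) e^{- \frac{\omega^{2}}{16} - \frac{5 \omega}{4} - \frac{25}{2}}}{16}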